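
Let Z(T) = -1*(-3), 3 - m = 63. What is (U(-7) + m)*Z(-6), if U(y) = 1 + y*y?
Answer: -30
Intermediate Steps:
m = -60 (m = 3 - 1*63 = 3 - 63 = -60)
U(y) = 1 + y²
Z(T) = 3
(U(-7) + m)*Z(-6) = ((1 + (-7)²) - 60)*3 = ((1 + 49) - 60)*3 = (50 - 60)*3 = -10*3 = -30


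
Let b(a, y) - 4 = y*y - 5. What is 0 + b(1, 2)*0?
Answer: 0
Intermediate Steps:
b(a, y) = -1 + y² (b(a, y) = 4 + (y*y - 5) = 4 + (y² - 5) = 4 + (-5 + y²) = -1 + y²)
0 + b(1, 2)*0 = 0 + (-1 + 2²)*0 = 0 + (-1 + 4)*0 = 0 + 3*0 = 0 + 0 = 0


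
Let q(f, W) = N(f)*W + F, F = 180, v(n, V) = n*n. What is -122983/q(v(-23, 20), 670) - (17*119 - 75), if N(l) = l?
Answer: -690903263/354610 ≈ -1948.3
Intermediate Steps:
v(n, V) = n²
q(f, W) = 180 + W*f (q(f, W) = f*W + 180 = W*f + 180 = 180 + W*f)
-122983/q(v(-23, 20), 670) - (17*119 - 75) = -122983/(180 + 670*(-23)²) - (17*119 - 75) = -122983/(180 + 670*529) - (2023 - 75) = -122983/(180 + 354430) - 1*1948 = -122983/354610 - 1948 = -690903263/354610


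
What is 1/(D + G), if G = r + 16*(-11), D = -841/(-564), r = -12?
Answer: -564/105191 ≈ -0.0053617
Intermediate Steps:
D = 841/564 (D = -841*(-1/564) = 841/564 ≈ 1.4911)
G = -188 (G = -12 + 16*(-11) = -12 - 176 = -188)
1/(D + G) = 1/(841/564 - 188) = 1/(-105191/564) = -564/105191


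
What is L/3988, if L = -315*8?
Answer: -630/997 ≈ -0.63190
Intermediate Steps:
L = -2520
L/3988 = -2520/3988 = -2520*1/3988 = -630/997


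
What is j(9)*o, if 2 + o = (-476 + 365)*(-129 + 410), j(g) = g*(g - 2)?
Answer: -1965159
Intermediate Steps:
j(g) = g*(-2 + g)
o = -31193 (o = -2 + (-476 + 365)*(-129 + 410) = -2 - 111*281 = -2 - 31191 = -31193)
j(9)*o = (9*(-2 + 9))*(-31193) = (9*7)*(-31193) = 63*(-31193) = -1965159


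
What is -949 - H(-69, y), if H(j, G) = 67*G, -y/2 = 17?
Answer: 1329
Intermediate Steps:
y = -34 (y = -2*17 = -34)
-949 - H(-69, y) = -949 - 67*(-34) = -949 - 1*(-2278) = -949 + 2278 = 1329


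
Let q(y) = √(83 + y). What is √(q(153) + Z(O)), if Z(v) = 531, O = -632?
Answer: √(531 + 2*√59) ≈ 23.374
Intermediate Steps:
√(q(153) + Z(O)) = √(√(83 + 153) + 531) = √(√236 + 531) = √(2*√59 + 531) = √(531 + 2*√59)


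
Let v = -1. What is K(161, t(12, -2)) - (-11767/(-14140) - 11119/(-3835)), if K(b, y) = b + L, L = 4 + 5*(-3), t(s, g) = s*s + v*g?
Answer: 226619597/1549340 ≈ 146.27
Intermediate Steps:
t(s, g) = s² - g (t(s, g) = s*s - g = s² - g)
L = -11 (L = 4 - 15 = -11)
K(b, y) = -11 + b (K(b, y) = b - 11 = -11 + b)
K(161, t(12, -2)) - (-11767/(-14140) - 11119/(-3835)) = (-11 + 161) - (-11767/(-14140) - 11119/(-3835)) = 150 - (-11767*(-1/14140) - 11119*(-1/3835)) = 150 - (1681/2020 + 11119/3835) = 150 - 1*5781403/1549340 = 150 - 5781403/1549340 = 226619597/1549340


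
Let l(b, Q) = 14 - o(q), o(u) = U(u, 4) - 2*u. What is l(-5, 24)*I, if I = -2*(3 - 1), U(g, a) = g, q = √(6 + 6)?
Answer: -56 - 8*√3 ≈ -69.856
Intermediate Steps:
q = 2*√3 (q = √12 = 2*√3 ≈ 3.4641)
o(u) = -u (o(u) = u - 2*u = -u)
l(b, Q) = 14 + 2*√3 (l(b, Q) = 14 - (-1)*2*√3 = 14 - (-2)*√3 = 14 + 2*√3)
I = -4 (I = -2*2 = -4)
l(-5, 24)*I = (14 + 2*√3)*(-4) = -56 - 8*√3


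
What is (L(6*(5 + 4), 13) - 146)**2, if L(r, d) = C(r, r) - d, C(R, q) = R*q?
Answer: 7601049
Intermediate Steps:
L(r, d) = r**2 - d (L(r, d) = r*r - d = r**2 - d)
(L(6*(5 + 4), 13) - 146)**2 = (((6*(5 + 4))**2 - 1*13) - 146)**2 = (((6*9)**2 - 13) - 146)**2 = ((54**2 - 13) - 146)**2 = ((2916 - 13) - 146)**2 = (2903 - 146)**2 = 2757**2 = 7601049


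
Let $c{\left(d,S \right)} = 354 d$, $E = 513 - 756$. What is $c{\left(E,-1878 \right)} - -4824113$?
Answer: $4738091$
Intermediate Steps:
$E = -243$ ($E = 513 - 756 = -243$)
$c{\left(E,-1878 \right)} - -4824113 = 354 \left(-243\right) - -4824113 = -86022 + 4824113 = 4738091$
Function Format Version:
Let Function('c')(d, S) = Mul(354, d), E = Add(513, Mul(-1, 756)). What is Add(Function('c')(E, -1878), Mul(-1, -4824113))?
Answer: 4738091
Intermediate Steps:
E = -243 (E = Add(513, -756) = -243)
Add(Function('c')(E, -1878), Mul(-1, -4824113)) = Add(Mul(354, -243), Mul(-1, -4824113)) = Add(-86022, 4824113) = 4738091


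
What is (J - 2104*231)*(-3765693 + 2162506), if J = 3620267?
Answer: -5024777632441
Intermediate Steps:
(J - 2104*231)*(-3765693 + 2162506) = (3620267 - 2104*231)*(-3765693 + 2162506) = (3620267 - 486024)*(-1603187) = 3134243*(-1603187) = -5024777632441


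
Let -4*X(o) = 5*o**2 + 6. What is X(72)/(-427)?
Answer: 12963/854 ≈ 15.179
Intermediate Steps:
X(o) = -3/2 - 5*o**2/4 (X(o) = -(5*o**2 + 6)/4 = -(6 + 5*o**2)/4 = -3/2 - 5*o**2/4)
X(72)/(-427) = (-3/2 - 5/4*72**2)/(-427) = (-3/2 - 5/4*5184)*(-1/427) = (-3/2 - 6480)*(-1/427) = -12963/2*(-1/427) = 12963/854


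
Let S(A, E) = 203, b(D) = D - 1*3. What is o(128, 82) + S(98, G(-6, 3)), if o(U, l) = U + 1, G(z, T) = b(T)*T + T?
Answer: 332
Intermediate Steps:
b(D) = -3 + D (b(D) = D - 3 = -3 + D)
G(z, T) = T + T*(-3 + T) (G(z, T) = (-3 + T)*T + T = T*(-3 + T) + T = T + T*(-3 + T))
o(U, l) = 1 + U
o(128, 82) + S(98, G(-6, 3)) = (1 + 128) + 203 = 129 + 203 = 332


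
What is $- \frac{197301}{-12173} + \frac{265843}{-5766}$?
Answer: $- \frac{2098469273}{70189518} \approx -29.897$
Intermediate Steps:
$- \frac{197301}{-12173} + \frac{265843}{-5766} = \left(-197301\right) \left(- \frac{1}{12173}\right) + 265843 \left(- \frac{1}{5766}\right) = \frac{197301}{12173} - \frac{265843}{5766} = - \frac{2098469273}{70189518}$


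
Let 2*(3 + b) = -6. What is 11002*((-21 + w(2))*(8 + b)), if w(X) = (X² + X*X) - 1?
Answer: -308056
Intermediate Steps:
b = -6 (b = -3 + (½)*(-6) = -3 - 3 = -6)
w(X) = -1 + 2*X² (w(X) = (X² + X²) - 1 = 2*X² - 1 = -1 + 2*X²)
11002*((-21 + w(2))*(8 + b)) = 11002*((-21 + (-1 + 2*2²))*(8 - 6)) = 11002*((-21 + (-1 + 2*4))*2) = 11002*((-21 + (-1 + 8))*2) = 11002*((-21 + 7)*2) = 11002*(-14*2) = 11002*(-28) = -308056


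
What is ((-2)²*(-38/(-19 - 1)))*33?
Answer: 1254/5 ≈ 250.80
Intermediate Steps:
((-2)²*(-38/(-19 - 1)))*33 = (4*(-38/(-20)))*33 = (4*(-38*(-1/20)))*33 = (4*(19/10))*33 = (38/5)*33 = 1254/5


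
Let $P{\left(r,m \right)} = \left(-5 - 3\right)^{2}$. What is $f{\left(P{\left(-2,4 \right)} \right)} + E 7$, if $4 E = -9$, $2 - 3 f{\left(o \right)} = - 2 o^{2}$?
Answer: $\frac{32587}{12} \approx 2715.6$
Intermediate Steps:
$P{\left(r,m \right)} = 64$ ($P{\left(r,m \right)} = \left(-8\right)^{2} = 64$)
$f{\left(o \right)} = \frac{2}{3} + \frac{2 o^{2}}{3}$ ($f{\left(o \right)} = \frac{2}{3} - \frac{\left(-2\right) o^{2}}{3} = \frac{2}{3} + \frac{2 o^{2}}{3}$)
$E = - \frac{9}{4}$ ($E = \frac{1}{4} \left(-9\right) = - \frac{9}{4} \approx -2.25$)
$f{\left(P{\left(-2,4 \right)} \right)} + E 7 = \left(\frac{2}{3} + \frac{2 \cdot 64^{2}}{3}\right) - \frac{63}{4} = \left(\frac{2}{3} + \frac{2}{3} \cdot 4096\right) - \frac{63}{4} = \left(\frac{2}{3} + \frac{8192}{3}\right) - \frac{63}{4} = \frac{8194}{3} - \frac{63}{4} = \frac{32587}{12}$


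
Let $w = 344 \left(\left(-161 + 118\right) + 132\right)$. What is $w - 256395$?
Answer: $-225779$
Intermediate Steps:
$w = 30616$ ($w = 344 \left(-43 + 132\right) = 344 \cdot 89 = 30616$)
$w - 256395 = 30616 - 256395 = -225779$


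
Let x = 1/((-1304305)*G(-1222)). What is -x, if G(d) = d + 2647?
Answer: 1/1858634625 ≈ 5.3803e-10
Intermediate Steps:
G(d) = 2647 + d
x = -1/1858634625 (x = 1/((-1304305)*(2647 - 1222)) = -1/1304305/1425 = -1/1304305*1/1425 = -1/1858634625 ≈ -5.3803e-10)
-x = -1*(-1/1858634625) = 1/1858634625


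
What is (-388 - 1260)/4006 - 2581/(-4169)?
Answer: 1734487/8350507 ≈ 0.20771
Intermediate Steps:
(-388 - 1260)/4006 - 2581/(-4169) = -1648*1/4006 - 2581*(-1/4169) = -824/2003 + 2581/4169 = 1734487/8350507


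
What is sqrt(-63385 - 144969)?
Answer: I*sqrt(208354) ≈ 456.46*I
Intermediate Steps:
sqrt(-63385 - 144969) = sqrt(-208354) = I*sqrt(208354)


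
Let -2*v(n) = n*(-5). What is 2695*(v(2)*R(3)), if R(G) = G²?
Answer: 121275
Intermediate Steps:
v(n) = 5*n/2 (v(n) = -n*(-5)/2 = -(-5)*n/2 = 5*n/2)
2695*(v(2)*R(3)) = 2695*(((5/2)*2)*3²) = 2695*(5*9) = 2695*45 = 121275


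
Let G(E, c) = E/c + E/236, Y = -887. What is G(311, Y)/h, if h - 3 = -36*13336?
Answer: -67487/33499609292 ≈ -2.0146e-6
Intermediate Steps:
G(E, c) = E/236 + E/c (G(E, c) = E/c + E*(1/236) = E/c + E/236 = E/236 + E/c)
h = -480093 (h = 3 - 36*13336 = 3 - 480096 = -480093)
G(311, Y)/h = ((1/236)*311 + 311/(-887))/(-480093) = (311/236 + 311*(-1/887))*(-1/480093) = (311/236 - 311/887)*(-1/480093) = (202461/209332)*(-1/480093) = -67487/33499609292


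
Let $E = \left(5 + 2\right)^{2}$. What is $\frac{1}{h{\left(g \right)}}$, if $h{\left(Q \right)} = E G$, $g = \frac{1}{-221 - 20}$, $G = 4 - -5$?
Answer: $\frac{1}{441} \approx 0.0022676$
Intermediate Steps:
$E = 49$ ($E = 7^{2} = 49$)
$G = 9$ ($G = 4 + 5 = 9$)
$g = - \frac{1}{241}$ ($g = \frac{1}{-241} = - \frac{1}{241} \approx -0.0041494$)
$h{\left(Q \right)} = 441$ ($h{\left(Q \right)} = 49 \cdot 9 = 441$)
$\frac{1}{h{\left(g \right)}} = \frac{1}{441}$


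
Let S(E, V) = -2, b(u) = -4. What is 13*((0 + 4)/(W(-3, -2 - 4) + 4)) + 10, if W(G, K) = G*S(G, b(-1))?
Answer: 76/5 ≈ 15.200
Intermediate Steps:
W(G, K) = -2*G (W(G, K) = G*(-2) = -2*G)
13*((0 + 4)/(W(-3, -2 - 4) + 4)) + 10 = 13*((0 + 4)/(-2*(-3) + 4)) + 10 = 13*(4/(6 + 4)) + 10 = 13*(4/10) + 10 = 13*(4*(⅒)) + 10 = 13*(⅖) + 10 = 26/5 + 10 = 76/5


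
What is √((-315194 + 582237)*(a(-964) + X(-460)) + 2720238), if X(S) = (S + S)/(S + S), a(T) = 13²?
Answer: 2*√12029387 ≈ 6936.7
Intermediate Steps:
a(T) = 169
X(S) = 1 (X(S) = (2*S)/((2*S)) = (2*S)*(1/(2*S)) = 1)
√((-315194 + 582237)*(a(-964) + X(-460)) + 2720238) = √((-315194 + 582237)*(169 + 1) + 2720238) = √(267043*170 + 2720238) = √(45397310 + 2720238) = √48117548 = 2*√12029387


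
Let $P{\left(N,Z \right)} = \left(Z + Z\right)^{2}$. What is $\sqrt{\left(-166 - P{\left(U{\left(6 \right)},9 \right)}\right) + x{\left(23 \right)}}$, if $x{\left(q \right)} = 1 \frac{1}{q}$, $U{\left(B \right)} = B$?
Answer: $\frac{i \sqrt{259187}}{23} \approx 22.135 i$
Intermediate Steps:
$P{\left(N,Z \right)} = 4 Z^{2}$ ($P{\left(N,Z \right)} = \left(2 Z\right)^{2} = 4 Z^{2}$)
$x{\left(q \right)} = \frac{1}{q}$
$\sqrt{\left(-166 - P{\left(U{\left(6 \right)},9 \right)}\right) + x{\left(23 \right)}} = \sqrt{\left(-166 - 4 \cdot 9^{2}\right) + \frac{1}{23}} = \sqrt{\left(-166 - 4 \cdot 81\right) + \frac{1}{23}} = \sqrt{\left(-166 - 324\right) + \frac{1}{23}} = \sqrt{-490 + \frac{1}{23}} = \sqrt{- \frac{11269}{23}} = \frac{i \sqrt{259187}}{23}$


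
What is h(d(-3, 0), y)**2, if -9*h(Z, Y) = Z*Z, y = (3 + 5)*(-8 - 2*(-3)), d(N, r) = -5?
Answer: 625/81 ≈ 7.7160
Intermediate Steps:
y = -16 (y = 8*(-8 + 6) = 8*(-2) = -16)
h(Z, Y) = -Z**2/9 (h(Z, Y) = -Z*Z/9 = -Z**2/9)
h(d(-3, 0), y)**2 = (-1/9*(-5)**2)**2 = (-1/9*25)**2 = (-25/9)**2 = 625/81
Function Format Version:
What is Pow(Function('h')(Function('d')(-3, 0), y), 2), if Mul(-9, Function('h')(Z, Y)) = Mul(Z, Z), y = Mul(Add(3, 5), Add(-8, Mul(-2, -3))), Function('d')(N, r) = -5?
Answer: Rational(625, 81) ≈ 7.7160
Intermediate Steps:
y = -16 (y = Mul(8, Add(-8, 6)) = Mul(8, -2) = -16)
Function('h')(Z, Y) = Mul(Rational(-1, 9), Pow(Z, 2)) (Function('h')(Z, Y) = Mul(Rational(-1, 9), Mul(Z, Z)) = Mul(Rational(-1, 9), Pow(Z, 2)))
Pow(Function('h')(Function('d')(-3, 0), y), 2) = Pow(Mul(Rational(-1, 9), Pow(-5, 2)), 2) = Pow(Mul(Rational(-1, 9), 25), 2) = Pow(Rational(-25, 9), 2) = Rational(625, 81)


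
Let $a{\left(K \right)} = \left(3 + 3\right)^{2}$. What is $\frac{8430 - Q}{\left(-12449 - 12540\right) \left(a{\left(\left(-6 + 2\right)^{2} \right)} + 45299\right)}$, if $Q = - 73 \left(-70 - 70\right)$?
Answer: $\frac{358}{226575263} \approx 1.58 \cdot 10^{-6}$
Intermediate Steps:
$a{\left(K \right)} = 36$ ($a{\left(K \right)} = 6^{2} = 36$)
$Q = 10220$ ($Q = \left(-73\right) \left(-140\right) = 10220$)
$\frac{8430 - Q}{\left(-12449 - 12540\right) \left(a{\left(\left(-6 + 2\right)^{2} \right)} + 45299\right)} = \frac{8430 - 10220}{\left(-12449 - 12540\right) \left(36 + 45299\right)} = \frac{8430 - 10220}{\left(-12449 - 12540\right) 45335} = - \frac{1790}{\left(-12449 - 12540\right) 45335} = - \frac{1790}{\left(-24989\right) 45335} = - \frac{1790}{-1132876315} = \left(-1790\right) \left(- \frac{1}{1132876315}\right) = \frac{358}{226575263}$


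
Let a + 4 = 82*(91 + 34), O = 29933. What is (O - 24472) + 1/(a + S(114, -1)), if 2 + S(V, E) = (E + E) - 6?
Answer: 55898797/10236 ≈ 5461.0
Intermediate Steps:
S(V, E) = -8 + 2*E (S(V, E) = -2 + ((E + E) - 6) = -2 + (2*E - 6) = -2 + (-6 + 2*E) = -8 + 2*E)
a = 10246 (a = -4 + 82*(91 + 34) = -4 + 82*125 = -4 + 10250 = 10246)
(O - 24472) + 1/(a + S(114, -1)) = (29933 - 24472) + 1/(10246 + (-8 + 2*(-1))) = 5461 + 1/(10246 + (-8 - 2)) = 5461 + 1/(10246 - 10) = 5461 + 1/10236 = 55898797/10236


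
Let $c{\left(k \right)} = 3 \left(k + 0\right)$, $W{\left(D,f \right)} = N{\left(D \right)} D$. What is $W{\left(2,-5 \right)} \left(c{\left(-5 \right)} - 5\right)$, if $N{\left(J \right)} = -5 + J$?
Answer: $120$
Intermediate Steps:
$W{\left(D,f \right)} = D \left(-5 + D\right)$ ($W{\left(D,f \right)} = \left(-5 + D\right) D = D \left(-5 + D\right)$)
$c{\left(k \right)} = 3 k$
$W{\left(2,-5 \right)} \left(c{\left(-5 \right)} - 5\right) = 2 \left(-5 + 2\right) \left(3 \left(-5\right) - 5\right) = 2 \left(-3\right) \left(-15 - 5\right) = \left(-6\right) \left(-20\right) = 120$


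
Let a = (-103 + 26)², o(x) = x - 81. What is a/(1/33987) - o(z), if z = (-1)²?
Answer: 201509003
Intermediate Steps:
z = 1
o(x) = -81 + x
a = 5929 (a = (-77)² = 5929)
a/(1/33987) - o(z) = 5929/(1/33987) - (-81 + 1) = 5929/(1/33987) - 1*(-80) = 5929*33987 + 80 = 201508923 + 80 = 201509003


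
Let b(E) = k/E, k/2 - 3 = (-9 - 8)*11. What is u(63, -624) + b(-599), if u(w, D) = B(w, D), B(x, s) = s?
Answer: -373408/599 ≈ -623.39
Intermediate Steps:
k = -368 (k = 6 + 2*((-9 - 8)*11) = 6 + 2*(-17*11) = 6 + 2*(-187) = 6 - 374 = -368)
b(E) = -368/E
u(w, D) = D
u(63, -624) + b(-599) = -624 - 368/(-599) = -624 - 368*(-1/599) = -624 + 368/599 = -373408/599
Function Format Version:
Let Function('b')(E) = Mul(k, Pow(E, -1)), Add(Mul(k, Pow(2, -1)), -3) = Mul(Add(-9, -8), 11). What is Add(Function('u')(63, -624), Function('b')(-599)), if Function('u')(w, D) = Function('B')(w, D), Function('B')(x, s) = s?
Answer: Rational(-373408, 599) ≈ -623.39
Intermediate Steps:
k = -368 (k = Add(6, Mul(2, Mul(Add(-9, -8), 11))) = Add(6, Mul(2, Mul(-17, 11))) = Add(6, Mul(2, -187)) = Add(6, -374) = -368)
Function('b')(E) = Mul(-368, Pow(E, -1))
Function('u')(w, D) = D
Add(Function('u')(63, -624), Function('b')(-599)) = Add(-624, Mul(-368, Pow(-599, -1))) = Add(-624, Mul(-368, Rational(-1, 599))) = Add(-624, Rational(368, 599)) = Rational(-373408, 599)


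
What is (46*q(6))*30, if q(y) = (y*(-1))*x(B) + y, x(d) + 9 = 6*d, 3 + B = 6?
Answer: -66240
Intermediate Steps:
B = 3 (B = -3 + 6 = 3)
x(d) = -9 + 6*d
q(y) = -8*y (q(y) = (y*(-1))*(-9 + 6*3) + y = (-y)*(-9 + 18) + y = -y*9 + y = -9*y + y = -8*y)
(46*q(6))*30 = (46*(-8*6))*30 = (46*(-48))*30 = -2208*30 = -66240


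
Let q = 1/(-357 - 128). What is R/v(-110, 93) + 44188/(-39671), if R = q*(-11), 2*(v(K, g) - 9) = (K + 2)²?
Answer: -11379916909/10216670985 ≈ -1.1139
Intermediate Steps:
q = -1/485 (q = 1/(-485) = -1/485 ≈ -0.0020619)
v(K, g) = 9 + (2 + K)²/2 (v(K, g) = 9 + (K + 2)²/2 = 9 + (2 + K)²/2)
R = 11/485 (R = -1/485*(-11) = 11/485 ≈ 0.022680)
R/v(-110, 93) + 44188/(-39671) = 11/(485*(9 + (2 - 110)²/2)) + 44188/(-39671) = 11/(485*(9 + (½)*(-108)²)) + 44188*(-1/39671) = 11/(485*(9 + (½)*11664)) - 44188/39671 = 11/(485*(9 + 5832)) - 44188/39671 = (11/485)/5841 - 44188/39671 = (11/485)*(1/5841) - 44188/39671 = 1/257535 - 44188/39671 = -11379916909/10216670985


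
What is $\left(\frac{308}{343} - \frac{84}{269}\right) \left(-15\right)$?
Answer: $- \frac{115800}{13181} \approx -8.7854$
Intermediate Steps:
$\left(\frac{308}{343} - \frac{84}{269}\right) \left(-15\right) = \left(308 \cdot \frac{1}{343} - \frac{84}{269}\right) \left(-15\right) = \left(\frac{44}{49} - \frac{84}{269}\right) \left(-15\right) = \frac{7720}{13181} \left(-15\right) = - \frac{115800}{13181}$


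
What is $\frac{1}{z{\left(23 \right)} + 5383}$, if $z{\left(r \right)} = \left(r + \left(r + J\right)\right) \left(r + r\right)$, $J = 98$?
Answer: $\frac{1}{12007} \approx 8.3285 \cdot 10^{-5}$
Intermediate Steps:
$z{\left(r \right)} = 2 r \left(98 + 2 r\right)$ ($z{\left(r \right)} = \left(r + \left(r + 98\right)\right) \left(r + r\right) = \left(r + \left(98 + r\right)\right) 2 r = \left(98 + 2 r\right) 2 r = 2 r \left(98 + 2 r\right)$)
$\frac{1}{z{\left(23 \right)} + 5383} = \frac{1}{4 \cdot 23 \left(49 + 23\right) + 5383} = \frac{1}{4 \cdot 23 \cdot 72 + 5383} = \frac{1}{6624 + 5383} = \frac{1}{12007}$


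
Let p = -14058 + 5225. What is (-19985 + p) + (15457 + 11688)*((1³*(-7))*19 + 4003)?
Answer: 105022332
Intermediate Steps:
p = -8833
(-19985 + p) + (15457 + 11688)*((1³*(-7))*19 + 4003) = (-19985 - 8833) + (15457 + 11688)*((1³*(-7))*19 + 4003) = -28818 + 27145*((1*(-7))*19 + 4003) = -28818 + 27145*(-7*19 + 4003) = -28818 + 27145*(-133 + 4003) = -28818 + 27145*3870 = -28818 + 105051150 = 105022332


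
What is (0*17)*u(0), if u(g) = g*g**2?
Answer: 0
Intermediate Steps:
u(g) = g**3
(0*17)*u(0) = (0*17)*0**3 = 0*0 = 0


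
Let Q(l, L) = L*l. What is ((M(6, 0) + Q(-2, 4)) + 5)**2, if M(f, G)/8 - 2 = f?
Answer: 3721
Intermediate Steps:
M(f, G) = 16 + 8*f
((M(6, 0) + Q(-2, 4)) + 5)**2 = (((16 + 8*6) + 4*(-2)) + 5)**2 = (((16 + 48) - 8) + 5)**2 = ((64 - 8) + 5)**2 = (56 + 5)**2 = 61**2 = 3721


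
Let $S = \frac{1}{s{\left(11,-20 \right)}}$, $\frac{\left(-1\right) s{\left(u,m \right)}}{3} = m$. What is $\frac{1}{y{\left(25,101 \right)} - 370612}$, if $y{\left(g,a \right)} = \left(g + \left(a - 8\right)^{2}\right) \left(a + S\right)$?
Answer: $\frac{30}{15168197} \approx 1.9778 \cdot 10^{-6}$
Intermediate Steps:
$s{\left(u,m \right)} = - 3 m$
$S = \frac{1}{60}$ ($S = \frac{1}{\left(-3\right) \left(-20\right)} = \frac{1}{60} \approx 0.016667$)
$y{\left(g,a \right)} = \left(\frac{1}{60} + a\right) \left(g + \left(-8 + a\right)^{2}\right)$ ($y{\left(g,a \right)} = \left(g + \left(a - 8\right)^{2}\right) \left(a + \frac{1}{60}\right) = \left(g + \left(-8 + a\right)^{2}\right) \left(\frac{1}{60} + a\right) = \left(\frac{1}{60} + a\right) \left(g + \left(-8 + a\right)^{2}\right)$)
$\frac{1}{y{\left(25,101 \right)} - 370612} = \frac{1}{\left(\frac{1}{60} \cdot 25 + \frac{\left(-8 + 101\right)^{2}}{60} + 101 \cdot 25 + 101 \left(-8 + 101\right)^{2}\right) - 370612} = \frac{1}{\left(\frac{5}{12} + \frac{93^{2}}{60} + 2525 + 101 \cdot 93^{2}\right) - 370612} = \frac{1}{\left(\frac{5}{12} + \frac{1}{60} \cdot 8649 + 2525 + 101 \cdot 8649\right) - 370612} = \frac{1}{\left(\frac{5}{12} + \frac{2883}{20} + 2525 + 873549\right) - 370612} = \frac{1}{\frac{26286557}{30} - 370612} = \frac{1}{\frac{15168197}{30}} = \frac{30}{15168197}$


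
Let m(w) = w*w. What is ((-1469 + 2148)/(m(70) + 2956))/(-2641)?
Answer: -679/20747696 ≈ -3.2727e-5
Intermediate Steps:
m(w) = w²
((-1469 + 2148)/(m(70) + 2956))/(-2641) = ((-1469 + 2148)/(70² + 2956))/(-2641) = (679/(4900 + 2956))*(-1/2641) = (679/7856)*(-1/2641) = -679/20747696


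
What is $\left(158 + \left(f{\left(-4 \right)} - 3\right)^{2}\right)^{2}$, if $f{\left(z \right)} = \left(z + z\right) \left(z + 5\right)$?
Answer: $77841$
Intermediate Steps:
$f{\left(z \right)} = 2 z \left(5 + z\right)$
$\left(158 + \left(f{\left(-4 \right)} - 3\right)^{2}\right)^{2} = \left(158 + \left(2 \left(-4\right) \left(5 - 4\right) - 3\right)^{2}\right)^{2} = \left(158 + \left(2 \left(-4\right) 1 - 3\right)^{2}\right)^{2} = \left(158 + \left(-8 - 3\right)^{2}\right)^{2} = \left(158 + \left(-11\right)^{2}\right)^{2} = \left(158 + 121\right)^{2} = 279^{2} = 77841$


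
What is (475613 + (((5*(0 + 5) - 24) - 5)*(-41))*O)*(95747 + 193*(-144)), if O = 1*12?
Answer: 32454016855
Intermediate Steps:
O = 12
(475613 + (((5*(0 + 5) - 24) - 5)*(-41))*O)*(95747 + 193*(-144)) = (475613 + (((5*(0 + 5) - 24) - 5)*(-41))*12)*(95747 + 193*(-144)) = (475613 + (((5*5 - 24) - 5)*(-41))*12)*(95747 - 27792) = (475613 + (((25 - 24) - 5)*(-41))*12)*67955 = (475613 + ((1 - 5)*(-41))*12)*67955 = (475613 - 4*(-41)*12)*67955 = (475613 + 164*12)*67955 = (475613 + 1968)*67955 = 477581*67955 = 32454016855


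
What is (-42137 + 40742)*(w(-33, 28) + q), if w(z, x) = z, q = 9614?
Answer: -13365495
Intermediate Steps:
(-42137 + 40742)*(w(-33, 28) + q) = (-42137 + 40742)*(-33 + 9614) = -1395*9581 = -13365495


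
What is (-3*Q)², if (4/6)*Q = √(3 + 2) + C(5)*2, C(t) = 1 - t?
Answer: 5589/4 - 324*√5 ≈ 672.76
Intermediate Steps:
Q = -12 + 3*√5/2 (Q = 3*(√(3 + 2) + (1 - 1*5)*2)/2 = 3*(√5 + (1 - 5)*2)/2 = 3*(√5 - 4*2)/2 = 3*(√5 - 8)/2 = 3*(-8 + √5)/2 = -12 + 3*√5/2 ≈ -8.6459)
(-3*Q)² = (-3*(-12 + 3*√5/2))² = (36 - 9*√5/2)²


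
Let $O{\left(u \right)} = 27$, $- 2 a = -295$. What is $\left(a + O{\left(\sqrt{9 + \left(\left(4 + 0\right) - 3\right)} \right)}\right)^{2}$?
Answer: $\frac{121801}{4} \approx 30450.0$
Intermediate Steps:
$a = \frac{295}{2}$ ($a = \left(- \frac{1}{2}\right) \left(-295\right) = \frac{295}{2} \approx 147.5$)
$\left(a + O{\left(\sqrt{9 + \left(\left(4 + 0\right) - 3\right)} \right)}\right)^{2} = \left(\frac{295}{2} + 27\right)^{2} = \left(\frac{349}{2}\right)^{2} = \frac{121801}{4}$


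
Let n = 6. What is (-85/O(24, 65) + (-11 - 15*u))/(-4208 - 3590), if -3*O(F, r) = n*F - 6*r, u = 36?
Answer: 45267/639436 ≈ 0.070792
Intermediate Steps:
O(F, r) = -2*F + 2*r (O(F, r) = -(6*F - 6*r)/3 = -(-6*r + 6*F)/3 = -2*F + 2*r)
(-85/O(24, 65) + (-11 - 15*u))/(-4208 - 3590) = (-85/(-2*24 + 2*65) + (-11 - 15*36))/(-4208 - 3590) = (-85/(-48 + 130) + (-11 - 540))/(-7798) = (-85/82 - 551)*(-1/7798) = -45267/82*(-1/7798) = 45267/639436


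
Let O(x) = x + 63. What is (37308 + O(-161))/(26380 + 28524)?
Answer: 18605/27452 ≈ 0.67773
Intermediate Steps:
O(x) = 63 + x
(37308 + O(-161))/(26380 + 28524) = (37308 + (63 - 161))/(26380 + 28524) = (37308 - 98)/54904 = 37210*(1/54904) = 18605/27452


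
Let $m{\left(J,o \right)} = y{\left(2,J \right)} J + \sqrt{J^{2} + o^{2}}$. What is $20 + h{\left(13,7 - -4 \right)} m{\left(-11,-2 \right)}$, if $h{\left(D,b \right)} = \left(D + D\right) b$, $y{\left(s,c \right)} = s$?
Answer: $-6272 + 1430 \sqrt{5} \approx -3074.4$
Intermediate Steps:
$m{\left(J,o \right)} = \sqrt{J^{2} + o^{2}} + 2 J$ ($m{\left(J,o \right)} = 2 J + \sqrt{J^{2} + o^{2}} = \sqrt{J^{2} + o^{2}} + 2 J$)
$h{\left(D,b \right)} = 2 D b$
$20 + h{\left(13,7 - -4 \right)} m{\left(-11,-2 \right)} = 20 + 2 \cdot 13 \left(7 - -4\right) \left(\sqrt{\left(-11\right)^{2} + \left(-2\right)^{2}} + 2 \left(-11\right)\right) = 20 + 2 \cdot 13 \left(7 + 4\right) \left(\sqrt{121 + 4} - 22\right) = 20 + 2 \cdot 13 \cdot 11 \left(\sqrt{125} - 22\right) = 20 + 286 \left(5 \sqrt{5} - 22\right) = 20 + 286 \left(-22 + 5 \sqrt{5}\right) = 20 - \left(6292 - 1430 \sqrt{5}\right) = -6272 + 1430 \sqrt{5}$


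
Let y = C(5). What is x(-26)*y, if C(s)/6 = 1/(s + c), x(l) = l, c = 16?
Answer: -52/7 ≈ -7.4286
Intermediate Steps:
C(s) = 6/(16 + s) (C(s) = 6/(s + 16) = 6/(16 + s))
y = 2/7 (y = 6/(16 + 5) = 6/21 = 6*(1/21) = 2/7 ≈ 0.28571)
x(-26)*y = -26*2/7 = -52/7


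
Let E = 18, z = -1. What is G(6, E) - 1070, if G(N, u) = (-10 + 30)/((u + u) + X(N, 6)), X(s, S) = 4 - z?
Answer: -43850/41 ≈ -1069.5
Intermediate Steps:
X(s, S) = 5 (X(s, S) = 4 - 1*(-1) = 4 + 1 = 5)
G(N, u) = 20/(5 + 2*u) (G(N, u) = (-10 + 30)/((u + u) + 5) = 20/(2*u + 5) = 20/(5 + 2*u))
G(6, E) - 1070 = 20/(5 + 2*18) - 1070 = 20/(5 + 36) - 1070 = 20/41 - 1070 = -43850/41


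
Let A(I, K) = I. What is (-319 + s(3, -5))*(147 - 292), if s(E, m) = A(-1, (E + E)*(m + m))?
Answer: 46400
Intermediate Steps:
s(E, m) = -1
(-319 + s(3, -5))*(147 - 292) = (-319 - 1)*(147 - 292) = -320*(-145) = 46400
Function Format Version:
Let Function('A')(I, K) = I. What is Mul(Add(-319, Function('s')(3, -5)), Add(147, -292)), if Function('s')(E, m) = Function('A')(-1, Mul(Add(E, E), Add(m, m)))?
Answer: 46400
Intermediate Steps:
Function('s')(E, m) = -1
Mul(Add(-319, Function('s')(3, -5)), Add(147, -292)) = Mul(Add(-319, -1), Add(147, -292)) = Mul(-320, -145) = 46400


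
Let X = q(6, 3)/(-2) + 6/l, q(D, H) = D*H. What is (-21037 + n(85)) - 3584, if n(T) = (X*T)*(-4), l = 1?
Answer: -23601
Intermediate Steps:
X = -3 (X = (6*3)/(-2) + 6/1 = 18*(-½) + 6*1 = -9 + 6 = -3)
n(T) = 12*T (n(T) = -3*T*(-4) = 12*T)
(-21037 + n(85)) - 3584 = (-21037 + 12*85) - 3584 = (-21037 + 1020) - 3584 = -20017 - 3584 = -23601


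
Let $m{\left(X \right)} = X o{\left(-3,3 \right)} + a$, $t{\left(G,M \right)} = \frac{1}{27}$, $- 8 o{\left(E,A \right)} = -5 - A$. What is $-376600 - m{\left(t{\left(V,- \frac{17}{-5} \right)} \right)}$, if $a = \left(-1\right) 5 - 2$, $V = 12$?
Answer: $- \frac{10168012}{27} \approx -3.7659 \cdot 10^{5}$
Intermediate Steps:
$o{\left(E,A \right)} = \frac{5}{8} + \frac{A}{8}$ ($o{\left(E,A \right)} = - \frac{-5 - A}{8} = \frac{5}{8} + \frac{A}{8}$)
$t{\left(G,M \right)} = \frac{1}{27}$
$a = -7$ ($a = -5 - 2 = -7$)
$m{\left(X \right)} = -7 + X$ ($m{\left(X \right)} = X \left(\frac{5}{8} + \frac{1}{8} \cdot 3\right) - 7 = X \left(\frac{5}{8} + \frac{3}{8}\right) - 7 = X 1 - 7 = X - 7 = -7 + X$)
$-376600 - m{\left(t{\left(V,- \frac{17}{-5} \right)} \right)} = -376600 - \left(-7 + \frac{1}{27}\right) = -376600 - - \frac{188}{27} = -376600 + \frac{188}{27} = - \frac{10168012}{27}$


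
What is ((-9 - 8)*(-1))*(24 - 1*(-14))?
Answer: 646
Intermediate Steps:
((-9 - 8)*(-1))*(24 - 1*(-14)) = (-17*(-1))*(24 + 14) = 17*38 = 646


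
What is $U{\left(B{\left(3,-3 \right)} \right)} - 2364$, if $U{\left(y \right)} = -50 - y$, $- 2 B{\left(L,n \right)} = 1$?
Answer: $- \frac{4827}{2} \approx -2413.5$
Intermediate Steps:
$B{\left(L,n \right)} = - \frac{1}{2}$ ($B{\left(L,n \right)} = \left(- \frac{1}{2}\right) 1 = - \frac{1}{2}$)
$U{\left(B{\left(3,-3 \right)} \right)} - 2364 = \left(-50 - - \frac{1}{2}\right) - 2364 = \left(-50 + \frac{1}{2}\right) - 2364 = - \frac{99}{2} - 2364 = - \frac{4827}{2}$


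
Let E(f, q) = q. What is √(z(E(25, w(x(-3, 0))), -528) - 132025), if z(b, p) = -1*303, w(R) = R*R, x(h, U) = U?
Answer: 2*I*√33082 ≈ 363.77*I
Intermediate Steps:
w(R) = R²
z(b, p) = -303
√(z(E(25, w(x(-3, 0))), -528) - 132025) = √(-303 - 132025) = √(-132328) = 2*I*√33082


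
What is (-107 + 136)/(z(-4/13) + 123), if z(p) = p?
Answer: 13/55 ≈ 0.23636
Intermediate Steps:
(-107 + 136)/(z(-4/13) + 123) = (-107 + 136)/(-4/13 + 123) = 29/(-4*1/13 + 123) = 29/(-4/13 + 123) = 29/(1595/13) = (13/1595)*29 = 13/55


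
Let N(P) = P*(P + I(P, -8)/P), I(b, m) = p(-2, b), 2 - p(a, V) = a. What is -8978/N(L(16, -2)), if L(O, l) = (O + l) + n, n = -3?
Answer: -8978/125 ≈ -71.824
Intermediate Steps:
p(a, V) = 2 - a
I(b, m) = 4 (I(b, m) = 2 - 1*(-2) = 2 + 2 = 4)
L(O, l) = -3 + O + l (L(O, l) = (O + l) - 3 = -3 + O + l)
N(P) = P*(P + 4/P)
-8978/N(L(16, -2)) = -8978/(4 + (-3 + 16 - 2)²) = -8978/(4 + 11²) = -8978/(4 + 121) = -8978/125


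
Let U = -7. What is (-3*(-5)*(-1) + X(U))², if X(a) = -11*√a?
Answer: -622 + 330*I*√7 ≈ -622.0 + 873.1*I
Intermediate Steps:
(-3*(-5)*(-1) + X(U))² = (-3*(-5)*(-1) - 11*I*√7)² = (15*(-1) - 11*I*√7)² = (-15 - 11*I*√7)²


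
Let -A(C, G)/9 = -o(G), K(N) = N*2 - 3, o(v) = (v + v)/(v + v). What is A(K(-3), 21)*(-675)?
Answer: -6075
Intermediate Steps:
o(v) = 1 (o(v) = (2*v)/((2*v)) = (2*v)*(1/(2*v)) = 1)
K(N) = -3 + 2*N (K(N) = 2*N - 3 = -3 + 2*N)
A(C, G) = 9 (A(C, G) = -(-9) = -9*(-1) = 9)
A(K(-3), 21)*(-675) = 9*(-675) = -6075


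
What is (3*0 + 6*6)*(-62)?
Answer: -2232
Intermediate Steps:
(3*0 + 6*6)*(-62) = (0 + 36)*(-62) = 36*(-62) = -2232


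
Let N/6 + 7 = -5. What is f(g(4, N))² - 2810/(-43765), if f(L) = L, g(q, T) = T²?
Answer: 235226862130/8753 ≈ 2.6874e+7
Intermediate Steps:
N = -72 (N = -42 + 6*(-5) = -42 - 30 = -72)
f(g(4, N))² - 2810/(-43765) = ((-72)²)² - 2810/(-43765) = 5184² - 2810*(-1)/43765 = 26873856 - 1*(-562/8753) = 26873856 + 562/8753 = 235226862130/8753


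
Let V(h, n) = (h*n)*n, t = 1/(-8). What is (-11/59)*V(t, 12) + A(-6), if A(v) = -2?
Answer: 80/59 ≈ 1.3559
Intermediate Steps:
t = -⅛ ≈ -0.12500
V(h, n) = h*n²
(-11/59)*V(t, 12) + A(-6) = (-11/59)*(-⅛*12²) - 2 = (-11*1/59)*(-⅛*144) - 2 = -11/59*(-18) - 2 = 198/59 - 2 = 80/59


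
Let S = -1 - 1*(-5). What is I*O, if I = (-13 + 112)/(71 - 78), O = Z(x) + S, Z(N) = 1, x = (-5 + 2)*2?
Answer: -495/7 ≈ -70.714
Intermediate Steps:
x = -6 (x = -3*2 = -6)
S = 4 (S = -1 + 5 = 4)
O = 5 (O = 1 + 4 = 5)
I = -99/7 (I = 99/(-7) = 99*(-1/7) = -99/7 ≈ -14.143)
I*O = -99/7*5 = -495/7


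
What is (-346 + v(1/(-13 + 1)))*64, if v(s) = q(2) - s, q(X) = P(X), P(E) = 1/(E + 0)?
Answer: -66320/3 ≈ -22107.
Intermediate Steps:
P(E) = 1/E
q(X) = 1/X
v(s) = 1/2 - s
(-346 + v(1/(-13 + 1)))*64 = (-346 + (1/2 - 1/(-13 + 1)))*64 = (-346 + (1/2 - 1/(-12)))*64 = (-346 + (1/2 - 1*(-1/12)))*64 = (-346 + (1/2 + 1/12))*64 = (-346 + 7/12)*64 = -4145/12*64 = -66320/3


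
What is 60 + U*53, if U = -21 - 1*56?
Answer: -4021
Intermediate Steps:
U = -77 (U = -21 - 56 = -77)
60 + U*53 = 60 - 77*53 = 60 - 4081 = -4021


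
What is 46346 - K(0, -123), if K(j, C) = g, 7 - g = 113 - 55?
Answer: 46397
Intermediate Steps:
g = -51 (g = 7 - (113 - 55) = 7 - 1*58 = 7 - 58 = -51)
K(j, C) = -51
46346 - K(0, -123) = 46346 - 1*(-51) = 46346 + 51 = 46397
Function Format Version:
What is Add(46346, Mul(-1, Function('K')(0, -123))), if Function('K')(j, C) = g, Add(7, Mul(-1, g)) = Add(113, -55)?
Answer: 46397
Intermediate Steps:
g = -51 (g = Add(7, Mul(-1, Add(113, -55))) = Add(7, Mul(-1, 58)) = Add(7, -58) = -51)
Function('K')(j, C) = -51
Add(46346, Mul(-1, Function('K')(0, -123))) = Add(46346, Mul(-1, -51)) = Add(46346, 51) = 46397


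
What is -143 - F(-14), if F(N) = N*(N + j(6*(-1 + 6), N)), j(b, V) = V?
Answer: -535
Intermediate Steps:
F(N) = 2*N² (F(N) = N*(N + N) = N*(2*N) = 2*N²)
-143 - F(-14) = -143 - 2*(-14)² = -143 - 2*196 = -143 - 1*392 = -143 - 392 = -535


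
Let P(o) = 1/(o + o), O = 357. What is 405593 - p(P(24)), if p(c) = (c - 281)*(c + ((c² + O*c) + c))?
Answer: 45087762527/110592 ≈ 4.0769e+5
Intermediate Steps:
P(o) = 1/(2*o)
p(c) = (-281 + c)*(c² + 359*c) (p(c) = (c - 281)*(c + ((c² + 357*c) + c)) = (-281 + c)*(c + (c² + 358*c)) = (-281 + c)*(c² + 359*c))
405593 - p(P(24)) = 405593 - (½)/24*(-100879 + ((½)/24)² + 78*((½)/24)) = 405593 - (½)*(1/24)*(-100879 + ((½)*(1/24))² + 78*((½)*(1/24))) = 405593 - (-100879 + (1/48)² + 78*(1/48))/48 = 405593 - (-100879 + 1/2304 + 13/8)/48 = 405593 - (-232421471)/(48*2304) = 405593 - 1*(-232421471/110592) = 405593 + 232421471/110592 = 45087762527/110592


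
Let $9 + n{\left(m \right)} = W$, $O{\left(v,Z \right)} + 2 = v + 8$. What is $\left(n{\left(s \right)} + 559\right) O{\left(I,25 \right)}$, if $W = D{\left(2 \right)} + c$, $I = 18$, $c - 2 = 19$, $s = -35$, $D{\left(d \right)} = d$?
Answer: $13752$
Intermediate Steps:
$c = 21$ ($c = 2 + 19 = 21$)
$W = 23$ ($W = 2 + 21 = 23$)
$O{\left(v,Z \right)} = 6 + v$ ($O{\left(v,Z \right)} = -2 + \left(v + 8\right) = -2 + \left(8 + v\right) = 6 + v$)
$n{\left(m \right)} = 14$ ($n{\left(m \right)} = -9 + 23 = 14$)
$\left(n{\left(s \right)} + 559\right) O{\left(I,25 \right)} = \left(14 + 559\right) \left(6 + 18\right) = 573 \cdot 24 = 13752$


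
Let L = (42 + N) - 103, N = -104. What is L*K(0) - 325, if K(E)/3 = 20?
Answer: -10225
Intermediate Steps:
K(E) = 60 (K(E) = 3*20 = 60)
L = -165 (L = (42 - 104) - 103 = -62 - 103 = -165)
L*K(0) - 325 = -165*60 - 325 = -9900 - 325 = -10225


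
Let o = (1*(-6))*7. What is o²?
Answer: 1764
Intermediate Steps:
o = -42 (o = -6*7 = -42)
o² = (-42)² = 1764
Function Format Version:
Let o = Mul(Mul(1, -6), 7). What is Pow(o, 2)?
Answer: 1764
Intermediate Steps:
o = -42 (o = Mul(-6, 7) = -42)
Pow(o, 2) = Pow(-42, 2) = 1764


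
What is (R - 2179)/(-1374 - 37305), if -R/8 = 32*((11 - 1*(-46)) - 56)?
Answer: 2435/38679 ≈ 0.062954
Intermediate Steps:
R = -256 (R = -256*((11 - 1*(-46)) - 56) = -256*((11 + 46) - 56) = -256*(57 - 56) = -256 ≈ -256.00)
(R - 2179)/(-1374 - 37305) = (-256 - 2179)/(-1374 - 37305) = -2435/(-38679) = -2435*(-1/38679) = 2435/38679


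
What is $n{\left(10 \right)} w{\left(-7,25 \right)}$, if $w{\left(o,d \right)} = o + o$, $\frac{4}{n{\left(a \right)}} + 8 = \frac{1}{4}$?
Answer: $\frac{224}{31} \approx 7.2258$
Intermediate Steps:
$n{\left(a \right)} = - \frac{16}{31}$ ($n{\left(a \right)} = \frac{4}{-8 + \frac{1}{4}} = \frac{4}{- \frac{31}{4}} = 4 \left(- \frac{4}{31}\right) = - \frac{16}{31}$)
$w{\left(o,d \right)} = 2 o$
$n{\left(10 \right)} w{\left(-7,25 \right)} = - \frac{16 \cdot 2 \left(-7\right)}{31} = \left(- \frac{16}{31}\right) \left(-14\right) = \frac{224}{31}$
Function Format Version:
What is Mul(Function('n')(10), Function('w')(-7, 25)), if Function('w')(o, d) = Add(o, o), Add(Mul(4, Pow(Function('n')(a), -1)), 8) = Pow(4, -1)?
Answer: Rational(224, 31) ≈ 7.2258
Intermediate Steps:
Function('n')(a) = Rational(-16, 31) (Function('n')(a) = Mul(4, Pow(Add(-8, Pow(4, -1)), -1)) = Mul(4, Pow(Add(-8, Rational(1, 4)), -1)) = Mul(4, Pow(Rational(-31, 4), -1)) = Mul(4, Rational(-4, 31)) = Rational(-16, 31))
Function('w')(o, d) = Mul(2, o)
Mul(Function('n')(10), Function('w')(-7, 25)) = Mul(Rational(-16, 31), Mul(2, -7)) = Mul(Rational(-16, 31), -14) = Rational(224, 31)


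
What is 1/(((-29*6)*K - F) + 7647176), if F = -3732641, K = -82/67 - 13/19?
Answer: 1273/14486929687 ≈ 8.7872e-8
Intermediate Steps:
K = -2429/1273 (K = -82*1/67 - 13*1/19 = -82/67 - 13/19 = -2429/1273 ≈ -1.9081)
1/(((-29*6)*K - F) + 7647176) = 1/((-29*6*(-2429/1273) - 1*(-3732641)) + 7647176) = 1/((-174*(-2429/1273) + 3732641) + 7647176) = 1/((422646/1273 + 3732641) + 7647176) = 1/(4752074639/1273 + 7647176) = 1/(14486929687/1273) = 1273/14486929687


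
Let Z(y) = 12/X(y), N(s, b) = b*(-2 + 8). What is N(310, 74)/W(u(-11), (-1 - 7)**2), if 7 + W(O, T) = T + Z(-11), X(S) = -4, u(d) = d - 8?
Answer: 74/9 ≈ 8.2222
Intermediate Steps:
u(d) = -8 + d
N(s, b) = 6*b (N(s, b) = b*6 = 6*b)
Z(y) = -3 (Z(y) = 12/(-4) = 12*(-1/4) = -3)
W(O, T) = -10 + T (W(O, T) = -7 + (T - 3) = -7 + (-3 + T) = -10 + T)
N(310, 74)/W(u(-11), (-1 - 7)**2) = (6*74)/(-10 + (-1 - 7)**2) = 444/(-10 + (-8)**2) = 444/(-10 + 64) = 444/54 = 444*(1/54) = 74/9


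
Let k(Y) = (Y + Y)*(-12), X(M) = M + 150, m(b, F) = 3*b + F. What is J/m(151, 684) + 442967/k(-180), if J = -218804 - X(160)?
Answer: -147639667/1637280 ≈ -90.174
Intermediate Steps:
m(b, F) = F + 3*b
X(M) = 150 + M
k(Y) = -24*Y (k(Y) = (2*Y)*(-12) = -24*Y)
J = -219114 (J = -218804 - (150 + 160) = -218804 - 1*310 = -218804 - 310 = -219114)
J/m(151, 684) + 442967/k(-180) = -219114/(684 + 3*151) + 442967/((-24*(-180))) = -219114/(684 + 453) + 442967/4320 = -219114/1137 + 442967*(1/4320) = -219114*1/1137 + 442967/4320 = -73038/379 + 442967/4320 = -147639667/1637280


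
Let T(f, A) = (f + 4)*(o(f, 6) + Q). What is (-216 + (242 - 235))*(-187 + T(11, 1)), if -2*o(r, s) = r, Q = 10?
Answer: 49951/2 ≈ 24976.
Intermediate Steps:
o(r, s) = -r/2
T(f, A) = (4 + f)*(10 - f/2) (T(f, A) = (f + 4)*(-f/2 + 10) = (4 + f)*(10 - f/2))
(-216 + (242 - 235))*(-187 + T(11, 1)) = (-216 + (242 - 235))*(-187 + (40 + 8*11 - ½*11²)) = (-216 + 7)*(-187 + (40 + 88 - ½*121)) = -209*(-187 + (40 + 88 - 121/2)) = -209*(-187 + 135/2) = -209*(-239/2) = 49951/2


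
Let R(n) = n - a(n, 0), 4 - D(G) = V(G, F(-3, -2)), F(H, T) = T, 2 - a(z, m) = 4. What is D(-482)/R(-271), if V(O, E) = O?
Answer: -486/269 ≈ -1.8067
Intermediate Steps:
a(z, m) = -2 (a(z, m) = 2 - 1*4 = 2 - 4 = -2)
D(G) = 4 - G
R(n) = 2 + n (R(n) = n - 1*(-2) = n + 2 = 2 + n)
D(-482)/R(-271) = (4 - 1*(-482))/(2 - 271) = (4 + 482)/(-269) = 486*(-1/269) = -486/269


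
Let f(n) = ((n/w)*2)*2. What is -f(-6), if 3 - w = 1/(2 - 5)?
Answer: 36/5 ≈ 7.2000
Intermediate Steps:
w = 10/3 (w = 3 - 1/(2 - 5) = 3 - 1/(-3) = 3 - 1*(-⅓) = 3 + ⅓ = 10/3 ≈ 3.3333)
f(n) = 6*n/5 (f(n) = ((n/(10/3))*2)*2 = ((n*(3/10))*2)*2 = ((3*n/10)*2)*2 = (3*n/5)*2 = 6*n/5)
-f(-6) = -6*(-6)/5 = -1*(-36/5) = 36/5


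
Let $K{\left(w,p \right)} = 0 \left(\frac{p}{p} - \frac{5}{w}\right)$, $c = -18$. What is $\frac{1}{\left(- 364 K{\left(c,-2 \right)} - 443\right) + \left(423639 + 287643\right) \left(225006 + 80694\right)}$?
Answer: $\frac{1}{217438906957} \approx 4.599 \cdot 10^{-12}$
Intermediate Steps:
$K{\left(w,p \right)} = 0$ ($K{\left(w,p \right)} = 0 \left(1 - \frac{5}{w}\right) = 0$)
$\frac{1}{\left(- 364 K{\left(c,-2 \right)} - 443\right) + \left(423639 + 287643\right) \left(225006 + 80694\right)} = \frac{1}{\left(\left(-364\right) 0 - 443\right) + \left(423639 + 287643\right) \left(225006 + 80694\right)} = \frac{1}{\left(0 - 443\right) + 711282 \cdot 305700} = \frac{1}{-443 + 217438907400} = \frac{1}{217438906957}$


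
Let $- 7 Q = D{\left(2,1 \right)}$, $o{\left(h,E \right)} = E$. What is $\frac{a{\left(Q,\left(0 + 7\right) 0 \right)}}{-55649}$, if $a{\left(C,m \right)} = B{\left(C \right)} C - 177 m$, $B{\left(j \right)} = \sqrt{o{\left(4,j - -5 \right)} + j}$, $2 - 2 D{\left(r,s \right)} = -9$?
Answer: $\frac{\sqrt{42}}{247891} \approx 2.6144 \cdot 10^{-5}$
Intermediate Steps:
$D{\left(r,s \right)} = \frac{11}{2}$ ($D{\left(r,s \right)} = 1 - - \frac{9}{2} = 1 + \frac{9}{2} = \frac{11}{2}$)
$Q = - \frac{11}{14}$ ($Q = \left(- \frac{1}{7}\right) \frac{11}{2} = - \frac{11}{14} \approx -0.78571$)
$B{\left(j \right)} = \sqrt{5 + 2 j}$ ($B{\left(j \right)} = \sqrt{\left(j - -5\right) + j} = \sqrt{\left(j + 5\right) + j} = \sqrt{\left(5 + j\right) + j} = \sqrt{5 + 2 j}$)
$a{\left(C,m \right)} = - 177 m + C \sqrt{5 + 2 C}$ ($a{\left(C,m \right)} = \sqrt{5 + 2 C} C - 177 m = C \sqrt{5 + 2 C} - 177 m = - 177 m + C \sqrt{5 + 2 C}$)
$\frac{a{\left(Q,\left(0 + 7\right) 0 \right)}}{-55649} = \frac{- 177 \left(0 + 7\right) 0 - \frac{11 \sqrt{5 + 2 \left(- \frac{11}{14}\right)}}{14}}{-55649} = \left(- 177 \cdot 7 \cdot 0 - \frac{11 \sqrt{5 - \frac{11}{7}}}{14}\right) \left(- \frac{1}{55649}\right) = \left(\left(-177\right) 0 - \frac{11 \sqrt{\frac{24}{7}}}{14}\right) \left(- \frac{1}{55649}\right) = \left(0 - \frac{11 \frac{2 \sqrt{42}}{7}}{14}\right) \left(- \frac{1}{55649}\right) = \left(0 - \frac{11 \sqrt{42}}{49}\right) \left(- \frac{1}{55649}\right) = - \frac{11 \sqrt{42}}{49} \left(- \frac{1}{55649}\right) = \frac{\sqrt{42}}{247891}$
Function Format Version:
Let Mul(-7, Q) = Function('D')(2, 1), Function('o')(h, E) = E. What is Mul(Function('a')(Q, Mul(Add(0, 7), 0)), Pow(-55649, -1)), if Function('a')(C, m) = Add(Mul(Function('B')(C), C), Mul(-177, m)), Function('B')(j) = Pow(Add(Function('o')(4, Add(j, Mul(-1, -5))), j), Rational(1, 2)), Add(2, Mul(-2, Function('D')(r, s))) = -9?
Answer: Mul(Rational(1, 247891), Pow(42, Rational(1, 2))) ≈ 2.6144e-5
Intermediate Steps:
Function('D')(r, s) = Rational(11, 2) (Function('D')(r, s) = Add(1, Mul(Rational(-1, 2), -9)) = Add(1, Rational(9, 2)) = Rational(11, 2))
Q = Rational(-11, 14) (Q = Mul(Rational(-1, 7), Rational(11, 2)) = Rational(-11, 14) ≈ -0.78571)
Function('B')(j) = Pow(Add(5, Mul(2, j)), Rational(1, 2)) (Function('B')(j) = Pow(Add(Add(j, Mul(-1, -5)), j), Rational(1, 2)) = Pow(Add(Add(j, 5), j), Rational(1, 2)) = Pow(Add(Add(5, j), j), Rational(1, 2)) = Pow(Add(5, Mul(2, j)), Rational(1, 2)))
Function('a')(C, m) = Add(Mul(-177, m), Mul(C, Pow(Add(5, Mul(2, C)), Rational(1, 2)))) (Function('a')(C, m) = Add(Mul(Pow(Add(5, Mul(2, C)), Rational(1, 2)), C), Mul(-177, m)) = Add(Mul(C, Pow(Add(5, Mul(2, C)), Rational(1, 2))), Mul(-177, m)) = Add(Mul(-177, m), Mul(C, Pow(Add(5, Mul(2, C)), Rational(1, 2)))))
Mul(Function('a')(Q, Mul(Add(0, 7), 0)), Pow(-55649, -1)) = Mul(Add(Mul(-177, Mul(Add(0, 7), 0)), Mul(Rational(-11, 14), Pow(Add(5, Mul(2, Rational(-11, 14))), Rational(1, 2)))), Pow(-55649, -1)) = Mul(Add(Mul(-177, Mul(7, 0)), Mul(Rational(-11, 14), Pow(Add(5, Rational(-11, 7)), Rational(1, 2)))), Rational(-1, 55649)) = Mul(Add(Mul(-177, 0), Mul(Rational(-11, 14), Pow(Rational(24, 7), Rational(1, 2)))), Rational(-1, 55649)) = Mul(Add(0, Mul(Rational(-11, 14), Mul(Rational(2, 7), Pow(42, Rational(1, 2))))), Rational(-1, 55649)) = Mul(Add(0, Mul(Rational(-11, 49), Pow(42, Rational(1, 2)))), Rational(-1, 55649)) = Mul(Mul(Rational(-11, 49), Pow(42, Rational(1, 2))), Rational(-1, 55649)) = Mul(Rational(1, 247891), Pow(42, Rational(1, 2)))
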